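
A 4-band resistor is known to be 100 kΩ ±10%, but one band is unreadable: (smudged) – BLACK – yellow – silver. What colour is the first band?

brown

100000 Ω = 10 × 10^4.
The first band gives digit 1 of the significand, and 1 is brown.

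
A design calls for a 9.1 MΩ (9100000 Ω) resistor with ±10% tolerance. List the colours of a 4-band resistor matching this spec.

9100000 Ω = 91 × 10^5.
9 → white
1 → brown
Multiplier 10^5 → green.
±10% tolerance → silver.

white, brown, green, silver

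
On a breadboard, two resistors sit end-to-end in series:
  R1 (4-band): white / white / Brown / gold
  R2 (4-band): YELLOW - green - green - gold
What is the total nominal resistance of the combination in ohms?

R1: white, white → 99; brown ×10 → 990 Ω.
R2: yellow, green → 45; green ×10^5 → 4500000 Ω.
Series: 990 + 4500000 = 4500990 Ω.

4500990 Ω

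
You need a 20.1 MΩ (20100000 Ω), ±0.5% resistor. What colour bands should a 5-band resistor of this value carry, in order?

20100000 Ω = 201 × 10^5.
2 → red
0 → black
1 → brown
Multiplier 10^5 → green.
±0.5% tolerance → green.

red, black, brown, green, green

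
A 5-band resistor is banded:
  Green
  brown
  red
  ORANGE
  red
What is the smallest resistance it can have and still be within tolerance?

Green → 5 (first significant figure)
Brown → 1 (second significant figure)
Red → 2 (third significant figure)
Orange → ×10^3 multiplier
Red → ±2% tolerance
512 × 1000 = 512000 Ω
Smallest = 512000 × (1 − 2/100) = 501760 Ω.

501760 Ω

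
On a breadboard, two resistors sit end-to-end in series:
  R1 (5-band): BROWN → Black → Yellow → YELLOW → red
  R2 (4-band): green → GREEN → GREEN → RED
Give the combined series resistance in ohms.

6540000 Ω

R1: brown, black, yellow → 104; yellow ×10^4 → 1040000 Ω.
R2: green, green → 55; green ×10^5 → 5500000 Ω.
Series: 1040000 + 5500000 = 6540000 Ω.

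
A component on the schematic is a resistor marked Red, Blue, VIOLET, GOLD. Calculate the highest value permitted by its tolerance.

Red → 2 (first significant figure)
Blue → 6 (second significant figure)
Violet → ×10^7 multiplier
Gold → ±5% tolerance
26 × 10000000 = 260000000 Ω
Highest = 260000000 × (1 + 5/100) = 273000000 Ω.

273000000 Ω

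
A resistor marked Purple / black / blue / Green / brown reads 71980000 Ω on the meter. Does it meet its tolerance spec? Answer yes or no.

no

Violet → 7 (first significant figure)
Black → 0 (second significant figure)
Blue → 6 (third significant figure)
Green → ×10^5 multiplier
Brown → ±1% tolerance
706 × 100000 = 70600000 Ω
Allowed range: 69894000 Ω to 71306000 Ω.
71980000 Ω lies outside that range.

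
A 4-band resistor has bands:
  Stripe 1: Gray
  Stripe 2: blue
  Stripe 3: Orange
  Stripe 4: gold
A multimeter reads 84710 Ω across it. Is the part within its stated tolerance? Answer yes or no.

yes

Grey → 8 (first significant figure)
Blue → 6 (second significant figure)
Orange → ×10^3 multiplier
Gold → ±5% tolerance
86 × 1000 = 86000 Ω
Allowed range: 81700 Ω to 90300 Ω.
84710 Ω lies inside that range.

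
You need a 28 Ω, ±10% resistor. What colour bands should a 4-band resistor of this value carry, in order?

28 Ω = 28 × 10^0.
2 → red
8 → grey
Multiplier 10^0 → black.
±10% tolerance → silver.

red, grey, black, silver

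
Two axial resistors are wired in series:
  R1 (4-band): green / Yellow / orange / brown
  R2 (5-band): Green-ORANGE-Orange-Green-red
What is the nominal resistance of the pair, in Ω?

R1: green, yellow → 54; orange ×10^3 → 54000 Ω.
R2: green, orange, orange → 533; green ×10^5 → 53300000 Ω.
Series: 54000 + 53300000 = 53354000 Ω.

53354000 Ω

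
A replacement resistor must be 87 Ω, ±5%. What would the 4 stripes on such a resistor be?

grey, violet, black, gold

87 Ω = 87 × 10^0.
8 → grey
7 → violet
Multiplier 10^0 → black.
±5% tolerance → gold.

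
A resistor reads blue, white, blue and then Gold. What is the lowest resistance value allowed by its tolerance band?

65550000 Ω

Blue → 6 (first significant figure)
White → 9 (second significant figure)
Blue → ×10^6 multiplier
Gold → ±5% tolerance
69 × 1000000 = 69000000 Ω
Lowest = 69000000 × (1 − 5/100) = 65550000 Ω.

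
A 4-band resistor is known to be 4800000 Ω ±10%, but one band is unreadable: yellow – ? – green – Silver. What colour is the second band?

grey

4800000 Ω = 48 × 10^5.
The second band gives digit 8 of the significand, and 8 is grey.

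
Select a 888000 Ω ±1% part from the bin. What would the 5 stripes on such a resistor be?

grey, grey, grey, orange, brown

888000 Ω = 888 × 10^3.
8 → grey
8 → grey
8 → grey
Multiplier 10^3 → orange.
±1% tolerance → brown.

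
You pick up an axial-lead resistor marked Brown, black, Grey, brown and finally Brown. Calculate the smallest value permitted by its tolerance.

Brown → 1 (first significant figure)
Black → 0 (second significant figure)
Grey → 8 (third significant figure)
Brown → ×10 multiplier
Brown → ±1% tolerance
108 × 10 = 1080 Ω
Smallest = 1080 × (1 − 1/100) = 1069.2 Ω.

1069.2 Ω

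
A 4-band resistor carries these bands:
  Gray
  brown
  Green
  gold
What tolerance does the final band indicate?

The last band, gold, is the tolerance band.
Gold corresponds to ±5%.

±5%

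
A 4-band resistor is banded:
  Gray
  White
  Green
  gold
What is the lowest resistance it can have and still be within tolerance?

Grey → 8 (first significant figure)
White → 9 (second significant figure)
Green → ×10^5 multiplier
Gold → ±5% tolerance
89 × 100000 = 8900000 Ω
Lowest = 8900000 × (1 − 5/100) = 8455000 Ω.

8455000 Ω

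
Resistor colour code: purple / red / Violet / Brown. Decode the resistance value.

720000000 Ω

Violet → 7 (first significant figure)
Red → 2 (second significant figure)
Violet → ×10^7 multiplier
72 × 10000000 = 720000000 Ω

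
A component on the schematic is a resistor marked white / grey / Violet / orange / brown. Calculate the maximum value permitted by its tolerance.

White → 9 (first significant figure)
Grey → 8 (second significant figure)
Violet → 7 (third significant figure)
Orange → ×10^3 multiplier
Brown → ±1% tolerance
987 × 1000 = 987000 Ω
Maximum = 987000 × (1 + 1/100) = 996870 Ω.

996870 Ω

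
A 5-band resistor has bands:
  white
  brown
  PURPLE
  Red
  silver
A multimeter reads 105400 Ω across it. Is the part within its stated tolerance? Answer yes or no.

no

White → 9 (first significant figure)
Brown → 1 (second significant figure)
Violet → 7 (third significant figure)
Red → ×10^2 multiplier
Silver → ±10% tolerance
917 × 100 = 91700 Ω
Allowed range: 82530 Ω to 100870 Ω.
105400 Ω lies outside that range.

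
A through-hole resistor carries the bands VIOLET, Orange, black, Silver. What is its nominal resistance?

Violet → 7 (first significant figure)
Orange → 3 (second significant figure)
Black → ×1 multiplier
73 × 1 = 73 Ω

73 Ω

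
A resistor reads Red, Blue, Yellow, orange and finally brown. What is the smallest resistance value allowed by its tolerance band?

Red → 2 (first significant figure)
Blue → 6 (second significant figure)
Yellow → 4 (third significant figure)
Orange → ×10^3 multiplier
Brown → ±1% tolerance
264 × 1000 = 264000 Ω
Smallest = 264000 × (1 − 1/100) = 261360 Ω.

261360 Ω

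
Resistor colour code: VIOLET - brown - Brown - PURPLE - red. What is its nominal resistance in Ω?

7110000000 Ω

Violet → 7 (first significant figure)
Brown → 1 (second significant figure)
Brown → 1 (third significant figure)
Violet → ×10^7 multiplier
711 × 10000000 = 7110000000 Ω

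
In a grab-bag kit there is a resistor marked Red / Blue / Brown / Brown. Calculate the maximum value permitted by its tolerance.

Red → 2 (first significant figure)
Blue → 6 (second significant figure)
Brown → ×10 multiplier
Brown → ±1% tolerance
26 × 10 = 260 Ω
Maximum = 260 × (1 + 1/100) = 262.6 Ω.

262.6 Ω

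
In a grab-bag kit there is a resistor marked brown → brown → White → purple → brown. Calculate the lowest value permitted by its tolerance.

Brown → 1 (first significant figure)
Brown → 1 (second significant figure)
White → 9 (third significant figure)
Violet → ×10^7 multiplier
Brown → ±1% tolerance
119 × 10000000 = 1190000000 Ω
Lowest = 1190000000 × (1 − 1/100) = 1178100000 Ω.

1178100000 Ω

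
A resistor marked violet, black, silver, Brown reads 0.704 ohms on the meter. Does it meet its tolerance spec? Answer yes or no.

Violet → 7 (first significant figure)
Black → 0 (second significant figure)
Silver → ×0.01 multiplier
Brown → ±1% tolerance
70 × 0.01 = 0.7 Ω
Allowed range: 0.693 Ω to 0.707 Ω.
0.704 ohms lies inside that range.

yes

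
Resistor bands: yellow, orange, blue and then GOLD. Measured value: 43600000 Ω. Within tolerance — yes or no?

Yellow → 4 (first significant figure)
Orange → 3 (second significant figure)
Blue → ×10^6 multiplier
Gold → ±5% tolerance
43 × 1000000 = 43000000 Ω
Allowed range: 40850000 Ω to 45150000 Ω.
43600000 Ω lies inside that range.

yes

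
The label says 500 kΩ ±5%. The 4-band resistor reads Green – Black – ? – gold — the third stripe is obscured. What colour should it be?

500000 Ω = 50 × 10^4.
The third band is the multiplier, 10^4, which is yellow.

yellow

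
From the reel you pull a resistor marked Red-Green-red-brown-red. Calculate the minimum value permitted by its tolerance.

2469.6 Ω

Red → 2 (first significant figure)
Green → 5 (second significant figure)
Red → 2 (third significant figure)
Brown → ×10 multiplier
Red → ±2% tolerance
252 × 10 = 2520 Ω
Minimum = 2520 × (1 − 2/100) = 2469.6 Ω.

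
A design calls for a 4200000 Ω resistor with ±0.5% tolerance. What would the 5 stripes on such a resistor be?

yellow, red, black, yellow, green

4200000 Ω = 420 × 10^4.
4 → yellow
2 → red
0 → black
Multiplier 10^4 → yellow.
±0.5% tolerance → green.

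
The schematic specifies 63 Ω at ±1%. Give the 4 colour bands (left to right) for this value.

63 Ω = 63 × 10^0.
6 → blue
3 → orange
Multiplier 10^0 → black.
±1% tolerance → brown.

blue, orange, black, brown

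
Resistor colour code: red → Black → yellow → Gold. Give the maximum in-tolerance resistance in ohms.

210000 Ω

Red → 2 (first significant figure)
Black → 0 (second significant figure)
Yellow → ×10^4 multiplier
Gold → ±5% tolerance
20 × 10000 = 200000 Ω
Maximum = 200000 × (1 + 5/100) = 210000 Ω.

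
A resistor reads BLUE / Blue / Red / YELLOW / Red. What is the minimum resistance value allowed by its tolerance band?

Blue → 6 (first significant figure)
Blue → 6 (second significant figure)
Red → 2 (third significant figure)
Yellow → ×10^4 multiplier
Red → ±2% tolerance
662 × 10000 = 6620000 Ω
Minimum = 6620000 × (1 − 2/100) = 6487600 Ω.

6487600 Ω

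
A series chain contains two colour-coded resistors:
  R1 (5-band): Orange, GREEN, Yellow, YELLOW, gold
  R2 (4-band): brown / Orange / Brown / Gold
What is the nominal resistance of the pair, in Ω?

3540130 Ω

R1: orange, green, yellow → 354; yellow ×10^4 → 3540000 Ω.
R2: brown, orange → 13; brown ×10 → 130 Ω.
Series: 3540000 + 130 = 3540130 Ω.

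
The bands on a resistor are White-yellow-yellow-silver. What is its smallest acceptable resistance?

846000 Ω

White → 9 (first significant figure)
Yellow → 4 (second significant figure)
Yellow → ×10^4 multiplier
Silver → ±10% tolerance
94 × 10000 = 940000 Ω
Smallest = 940000 × (1 − 10/100) = 846000 Ω.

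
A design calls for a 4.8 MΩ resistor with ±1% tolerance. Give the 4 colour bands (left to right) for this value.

yellow, grey, green, brown

4800000 Ω = 48 × 10^5.
4 → yellow
8 → grey
Multiplier 10^5 → green.
±1% tolerance → brown.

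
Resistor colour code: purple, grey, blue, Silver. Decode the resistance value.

78000000 Ω

Violet → 7 (first significant figure)
Grey → 8 (second significant figure)
Blue → ×10^6 multiplier
78 × 1000000 = 78000000 Ω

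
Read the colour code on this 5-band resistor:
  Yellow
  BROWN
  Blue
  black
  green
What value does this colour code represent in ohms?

Yellow → 4 (first significant figure)
Brown → 1 (second significant figure)
Blue → 6 (third significant figure)
Black → ×1 multiplier
416 × 1 = 416 Ω

416 Ω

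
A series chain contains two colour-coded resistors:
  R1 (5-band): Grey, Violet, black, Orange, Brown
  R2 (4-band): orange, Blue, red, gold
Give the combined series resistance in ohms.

R1: grey, violet, black → 870; orange ×10^3 → 870000 Ω.
R2: orange, blue → 36; red ×10^2 → 3600 Ω.
Series: 870000 + 3600 = 873600 Ω.

873600 Ω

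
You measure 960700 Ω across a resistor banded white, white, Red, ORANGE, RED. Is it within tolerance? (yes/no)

no

White → 9 (first significant figure)
White → 9 (second significant figure)
Red → 2 (third significant figure)
Orange → ×10^3 multiplier
Red → ±2% tolerance
992 × 1000 = 992000 Ω
Allowed range: 972160 Ω to 1011840 Ω.
960700 Ω lies outside that range.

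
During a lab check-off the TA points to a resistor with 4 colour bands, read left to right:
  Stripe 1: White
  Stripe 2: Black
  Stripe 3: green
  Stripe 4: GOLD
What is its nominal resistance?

9000000 Ω

White → 9 (first significant figure)
Black → 0 (second significant figure)
Green → ×10^5 multiplier
90 × 100000 = 9000000 Ω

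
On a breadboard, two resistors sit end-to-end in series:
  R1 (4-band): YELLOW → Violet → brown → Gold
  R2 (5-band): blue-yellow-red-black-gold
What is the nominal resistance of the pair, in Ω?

1112 Ω

R1: yellow, violet → 47; brown ×10 → 470 Ω.
R2: blue, yellow, red → 642; black ×1 → 642 Ω.
Series: 470 + 642 = 1112 Ω.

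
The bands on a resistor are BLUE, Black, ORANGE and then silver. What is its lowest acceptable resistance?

Blue → 6 (first significant figure)
Black → 0 (second significant figure)
Orange → ×10^3 multiplier
Silver → ±10% tolerance
60 × 1000 = 60000 Ω
Lowest = 60000 × (1 − 10/100) = 54000 Ω.

54000 Ω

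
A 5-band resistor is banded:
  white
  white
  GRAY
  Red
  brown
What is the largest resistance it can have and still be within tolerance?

White → 9 (first significant figure)
White → 9 (second significant figure)
Grey → 8 (third significant figure)
Red → ×10^2 multiplier
Brown → ±1% tolerance
998 × 100 = 99800 Ω
Largest = 99800 × (1 + 1/100) = 100798 Ω.

100798 Ω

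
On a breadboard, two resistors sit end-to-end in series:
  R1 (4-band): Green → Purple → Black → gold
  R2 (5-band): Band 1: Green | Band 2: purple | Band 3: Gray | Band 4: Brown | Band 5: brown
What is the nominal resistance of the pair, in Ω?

R1: green, violet → 57; black ×1 → 57 Ω.
R2: green, violet, grey → 578; brown ×10 → 5780 Ω.
Series: 57 + 5780 = 5837 Ω.

5837 Ω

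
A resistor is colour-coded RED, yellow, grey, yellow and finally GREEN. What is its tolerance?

The last band, green, is the tolerance band.
Green corresponds to ±0.5%.

±0.5%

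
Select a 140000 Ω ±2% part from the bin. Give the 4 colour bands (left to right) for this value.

brown, yellow, yellow, red

140000 Ω = 14 × 10^4.
1 → brown
4 → yellow
Multiplier 10^4 → yellow.
±2% tolerance → red.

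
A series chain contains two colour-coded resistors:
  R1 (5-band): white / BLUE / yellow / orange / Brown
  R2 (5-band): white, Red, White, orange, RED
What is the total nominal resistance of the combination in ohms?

1893000 Ω

R1: white, blue, yellow → 964; orange ×10^3 → 964000 Ω.
R2: white, red, white → 929; orange ×10^3 → 929000 Ω.
Series: 964000 + 929000 = 1893000 Ω.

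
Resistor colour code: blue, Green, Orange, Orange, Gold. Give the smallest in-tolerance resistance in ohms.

Blue → 6 (first significant figure)
Green → 5 (second significant figure)
Orange → 3 (third significant figure)
Orange → ×10^3 multiplier
Gold → ±5% tolerance
653 × 1000 = 653000 Ω
Smallest = 653000 × (1 − 5/100) = 620350 Ω.

620350 Ω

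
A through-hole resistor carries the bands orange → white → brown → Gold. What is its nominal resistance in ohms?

390 Ω

Orange → 3 (first significant figure)
White → 9 (second significant figure)
Brown → ×10 multiplier
39 × 10 = 390 Ω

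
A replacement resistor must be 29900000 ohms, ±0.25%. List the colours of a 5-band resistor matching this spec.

29900000 Ω = 299 × 10^5.
2 → red
9 → white
9 → white
Multiplier 10^5 → green.
±0.25% tolerance → blue.

red, white, white, green, blue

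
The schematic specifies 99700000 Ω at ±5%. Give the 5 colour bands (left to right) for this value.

white, white, violet, green, gold

99700000 Ω = 997 × 10^5.
9 → white
9 → white
7 → violet
Multiplier 10^5 → green.
±5% tolerance → gold.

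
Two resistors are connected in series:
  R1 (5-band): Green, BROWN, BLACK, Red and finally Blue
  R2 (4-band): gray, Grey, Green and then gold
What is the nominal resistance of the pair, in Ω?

8851000 Ω

R1: green, brown, black → 510; red ×10^2 → 51000 Ω.
R2: grey, grey → 88; green ×10^5 → 8800000 Ω.
Series: 51000 + 8800000 = 8851000 Ω.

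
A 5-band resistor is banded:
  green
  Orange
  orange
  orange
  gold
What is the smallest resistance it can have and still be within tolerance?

506350 Ω

Green → 5 (first significant figure)
Orange → 3 (second significant figure)
Orange → 3 (third significant figure)
Orange → ×10^3 multiplier
Gold → ±5% tolerance
533 × 1000 = 533000 Ω
Smallest = 533000 × (1 − 5/100) = 506350 Ω.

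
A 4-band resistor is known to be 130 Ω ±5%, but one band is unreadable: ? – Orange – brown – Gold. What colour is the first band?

brown

130 Ω = 13 × 10^1.
The first band gives digit 1 of the significand, and 1 is brown.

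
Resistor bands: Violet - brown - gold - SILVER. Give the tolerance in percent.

±10%

The last band, silver, is the tolerance band.
Silver corresponds to ±10%.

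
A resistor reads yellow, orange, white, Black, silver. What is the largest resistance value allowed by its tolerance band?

Yellow → 4 (first significant figure)
Orange → 3 (second significant figure)
White → 9 (third significant figure)
Black → ×1 multiplier
Silver → ±10% tolerance
439 × 1 = 439 Ω
Largest = 439 × (1 + 10/100) = 482.9 Ω.

482.9 Ω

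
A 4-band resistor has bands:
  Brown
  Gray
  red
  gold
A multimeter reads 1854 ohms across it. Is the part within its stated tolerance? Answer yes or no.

yes

Brown → 1 (first significant figure)
Grey → 8 (second significant figure)
Red → ×10^2 multiplier
Gold → ±5% tolerance
18 × 100 = 1800 Ω
Allowed range: 1710 Ω to 1890 Ω.
1854 ohms lies inside that range.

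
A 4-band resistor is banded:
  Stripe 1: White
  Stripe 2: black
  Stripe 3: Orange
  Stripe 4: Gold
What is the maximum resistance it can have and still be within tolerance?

White → 9 (first significant figure)
Black → 0 (second significant figure)
Orange → ×10^3 multiplier
Gold → ±5% tolerance
90 × 1000 = 90000 Ω
Maximum = 90000 × (1 + 5/100) = 94500 Ω.

94500 Ω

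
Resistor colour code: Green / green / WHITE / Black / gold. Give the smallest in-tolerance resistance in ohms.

Green → 5 (first significant figure)
Green → 5 (second significant figure)
White → 9 (third significant figure)
Black → ×1 multiplier
Gold → ±5% tolerance
559 × 1 = 559 Ω
Smallest = 559 × (1 − 5/100) = 531.05 Ω.

531.05 Ω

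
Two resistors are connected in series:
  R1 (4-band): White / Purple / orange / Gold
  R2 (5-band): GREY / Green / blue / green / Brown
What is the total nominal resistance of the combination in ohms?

R1: white, violet → 97; orange ×10^3 → 97000 Ω.
R2: grey, green, blue → 856; green ×10^5 → 85600000 Ω.
Series: 97000 + 85600000 = 85697000 Ω.

85697000 Ω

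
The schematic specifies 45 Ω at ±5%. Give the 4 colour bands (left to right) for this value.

yellow, green, black, gold

45 Ω = 45 × 10^0.
4 → yellow
5 → green
Multiplier 10^0 → black.
±5% tolerance → gold.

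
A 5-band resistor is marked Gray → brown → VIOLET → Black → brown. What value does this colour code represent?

817 Ω

Grey → 8 (first significant figure)
Brown → 1 (second significant figure)
Violet → 7 (third significant figure)
Black → ×1 multiplier
817 × 1 = 817 Ω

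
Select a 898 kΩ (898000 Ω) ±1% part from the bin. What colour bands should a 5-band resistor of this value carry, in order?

898000 Ω = 898 × 10^3.
8 → grey
9 → white
8 → grey
Multiplier 10^3 → orange.
±1% tolerance → brown.

grey, white, grey, orange, brown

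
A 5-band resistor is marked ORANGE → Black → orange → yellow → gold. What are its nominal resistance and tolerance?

3030000 Ω ±5%

Orange → 3 (first significant figure)
Black → 0 (second significant figure)
Orange → 3 (third significant figure)
Yellow → ×10^4 multiplier
Gold → ±5% tolerance
303 × 10000 = 3030000 Ω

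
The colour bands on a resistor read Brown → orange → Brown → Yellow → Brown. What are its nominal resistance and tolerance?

Brown → 1 (first significant figure)
Orange → 3 (second significant figure)
Brown → 1 (third significant figure)
Yellow → ×10^4 multiplier
Brown → ±1% tolerance
131 × 10000 = 1310000 Ω

1310000 Ω ±1%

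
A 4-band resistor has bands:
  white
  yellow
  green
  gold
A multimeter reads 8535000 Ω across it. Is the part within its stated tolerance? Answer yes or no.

no

White → 9 (first significant figure)
Yellow → 4 (second significant figure)
Green → ×10^5 multiplier
Gold → ±5% tolerance
94 × 100000 = 9400000 Ω
Allowed range: 8930000 Ω to 9870000 Ω.
8535000 Ω lies outside that range.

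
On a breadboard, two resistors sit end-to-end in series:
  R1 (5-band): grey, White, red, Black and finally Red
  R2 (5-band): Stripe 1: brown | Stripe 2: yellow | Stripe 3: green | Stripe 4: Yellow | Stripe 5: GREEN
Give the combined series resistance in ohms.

1450892 Ω

R1: grey, white, red → 892; black ×1 → 892 Ω.
R2: brown, yellow, green → 145; yellow ×10^4 → 1450000 Ω.
Series: 892 + 1450000 = 1450892 Ω.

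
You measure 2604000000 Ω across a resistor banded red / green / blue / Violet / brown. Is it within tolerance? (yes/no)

no

Red → 2 (first significant figure)
Green → 5 (second significant figure)
Blue → 6 (third significant figure)
Violet → ×10^7 multiplier
Brown → ±1% tolerance
256 × 10000000 = 2560000000 Ω
Allowed range: 2534400000 Ω to 2585600000 Ω.
2604000000 Ω lies outside that range.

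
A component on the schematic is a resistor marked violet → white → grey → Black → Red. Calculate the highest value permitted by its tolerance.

Violet → 7 (first significant figure)
White → 9 (second significant figure)
Grey → 8 (third significant figure)
Black → ×1 multiplier
Red → ±2% tolerance
798 × 1 = 798 Ω
Highest = 798 × (1 + 2/100) = 813.96 Ω.

813.96 Ω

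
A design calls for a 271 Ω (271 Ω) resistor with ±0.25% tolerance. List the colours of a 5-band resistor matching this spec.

271 Ω = 271 × 10^0.
2 → red
7 → violet
1 → brown
Multiplier 10^0 → black.
±0.25% tolerance → blue.

red, violet, brown, black, blue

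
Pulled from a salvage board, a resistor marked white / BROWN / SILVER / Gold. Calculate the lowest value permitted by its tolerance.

0.8645 Ω

White → 9 (first significant figure)
Brown → 1 (second significant figure)
Silver → ×0.01 multiplier
Gold → ±5% tolerance
91 × 0.01 = 0.91 Ω
Lowest = 0.91 × (1 − 5/100) = 0.8645 Ω.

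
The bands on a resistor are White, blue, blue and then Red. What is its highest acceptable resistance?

White → 9 (first significant figure)
Blue → 6 (second significant figure)
Blue → ×10^6 multiplier
Red → ±2% tolerance
96 × 1000000 = 96000000 Ω
Highest = 96000000 × (1 + 2/100) = 97920000 Ω.

97920000 Ω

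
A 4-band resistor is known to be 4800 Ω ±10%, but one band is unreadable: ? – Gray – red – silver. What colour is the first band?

yellow

4800 Ω = 48 × 10^2.
The first band gives digit 4 of the significand, and 4 is yellow.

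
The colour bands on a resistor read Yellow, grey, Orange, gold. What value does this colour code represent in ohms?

Yellow → 4 (first significant figure)
Grey → 8 (second significant figure)
Orange → ×10^3 multiplier
48 × 1000 = 48000 Ω

48000 Ω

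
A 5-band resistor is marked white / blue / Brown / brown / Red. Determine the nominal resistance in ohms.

9610 Ω

White → 9 (first significant figure)
Blue → 6 (second significant figure)
Brown → 1 (third significant figure)
Brown → ×10 multiplier
961 × 10 = 9610 Ω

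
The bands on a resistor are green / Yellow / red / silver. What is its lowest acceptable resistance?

Green → 5 (first significant figure)
Yellow → 4 (second significant figure)
Red → ×10^2 multiplier
Silver → ±10% tolerance
54 × 100 = 5400 Ω
Lowest = 5400 × (1 − 10/100) = 4860 Ω.

4860 Ω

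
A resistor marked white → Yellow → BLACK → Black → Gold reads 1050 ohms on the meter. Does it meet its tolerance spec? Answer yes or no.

no

White → 9 (first significant figure)
Yellow → 4 (second significant figure)
Black → 0 (third significant figure)
Black → ×1 multiplier
Gold → ±5% tolerance
940 × 1 = 940 Ω
Allowed range: 893 Ω to 987 Ω.
1050 ohms lies outside that range.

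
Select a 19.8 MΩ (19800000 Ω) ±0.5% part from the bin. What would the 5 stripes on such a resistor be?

brown, white, grey, green, green

19800000 Ω = 198 × 10^5.
1 → brown
9 → white
8 → grey
Multiplier 10^5 → green.
±0.5% tolerance → green.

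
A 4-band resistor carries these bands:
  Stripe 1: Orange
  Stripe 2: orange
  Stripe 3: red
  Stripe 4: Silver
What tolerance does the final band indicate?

±10%

The last band, silver, is the tolerance band.
Silver corresponds to ±10%.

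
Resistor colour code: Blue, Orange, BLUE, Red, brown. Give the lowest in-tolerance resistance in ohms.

62964 Ω

Blue → 6 (first significant figure)
Orange → 3 (second significant figure)
Blue → 6 (third significant figure)
Red → ×10^2 multiplier
Brown → ±1% tolerance
636 × 100 = 63600 Ω
Lowest = 63600 × (1 − 1/100) = 62964 Ω.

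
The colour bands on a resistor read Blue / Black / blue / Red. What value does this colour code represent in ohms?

60000000 Ω

Blue → 6 (first significant figure)
Black → 0 (second significant figure)
Blue → ×10^6 multiplier
60 × 1000000 = 60000000 Ω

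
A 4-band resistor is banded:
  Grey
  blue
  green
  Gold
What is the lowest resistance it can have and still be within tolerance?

Grey → 8 (first significant figure)
Blue → 6 (second significant figure)
Green → ×10^5 multiplier
Gold → ±5% tolerance
86 × 100000 = 8600000 Ω
Lowest = 8600000 × (1 − 5/100) = 8170000 Ω.

8170000 Ω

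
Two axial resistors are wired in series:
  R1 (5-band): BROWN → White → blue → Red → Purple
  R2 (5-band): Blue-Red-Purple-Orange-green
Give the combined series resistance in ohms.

646600 Ω

R1: brown, white, blue → 196; red ×10^2 → 19600 Ω.
R2: blue, red, violet → 627; orange ×10^3 → 627000 Ω.
Series: 19600 + 627000 = 646600 Ω.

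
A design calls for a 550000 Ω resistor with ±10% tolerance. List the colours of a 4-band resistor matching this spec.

green, green, yellow, silver

550000 Ω = 55 × 10^4.
5 → green
5 → green
Multiplier 10^4 → yellow.
±10% tolerance → silver.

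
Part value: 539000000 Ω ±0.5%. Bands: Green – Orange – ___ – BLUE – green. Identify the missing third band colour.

white

539000000 Ω = 539 × 10^6.
The third band gives digit 9 of the significand, and 9 is white.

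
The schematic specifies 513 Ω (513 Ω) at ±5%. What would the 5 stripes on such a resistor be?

513 Ω = 513 × 10^0.
5 → green
1 → brown
3 → orange
Multiplier 10^0 → black.
±5% tolerance → gold.

green, brown, orange, black, gold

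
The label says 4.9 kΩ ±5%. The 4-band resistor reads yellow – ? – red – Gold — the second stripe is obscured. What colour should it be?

white

4900 Ω = 49 × 10^2.
The second band gives digit 9 of the significand, and 9 is white.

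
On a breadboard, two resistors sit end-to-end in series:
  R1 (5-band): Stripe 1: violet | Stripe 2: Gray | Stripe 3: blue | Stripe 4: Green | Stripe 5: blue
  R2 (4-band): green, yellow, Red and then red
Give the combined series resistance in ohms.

78605400 Ω

R1: violet, grey, blue → 786; green ×10^5 → 78600000 Ω.
R2: green, yellow → 54; red ×10^2 → 5400 Ω.
Series: 78600000 + 5400 = 78605400 Ω.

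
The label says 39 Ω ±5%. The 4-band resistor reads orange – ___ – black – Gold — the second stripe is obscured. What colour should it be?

39 Ω = 39 × 10^0.
The second band gives digit 9 of the significand, and 9 is white.

white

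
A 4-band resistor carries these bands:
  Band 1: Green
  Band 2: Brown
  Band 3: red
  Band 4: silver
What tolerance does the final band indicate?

The last band, silver, is the tolerance band.
Silver corresponds to ±10%.

±10%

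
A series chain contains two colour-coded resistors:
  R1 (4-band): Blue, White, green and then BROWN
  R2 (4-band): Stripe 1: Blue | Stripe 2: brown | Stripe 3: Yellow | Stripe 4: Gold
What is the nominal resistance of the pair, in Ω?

7510000 Ω

R1: blue, white → 69; green ×10^5 → 6900000 Ω.
R2: blue, brown → 61; yellow ×10^4 → 610000 Ω.
Series: 6900000 + 610000 = 7510000 Ω.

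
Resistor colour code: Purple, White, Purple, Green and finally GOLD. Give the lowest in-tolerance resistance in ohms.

Violet → 7 (first significant figure)
White → 9 (second significant figure)
Violet → 7 (third significant figure)
Green → ×10^5 multiplier
Gold → ±5% tolerance
797 × 100000 = 79700000 Ω
Lowest = 79700000 × (1 − 5/100) = 75715000 Ω.

75715000 Ω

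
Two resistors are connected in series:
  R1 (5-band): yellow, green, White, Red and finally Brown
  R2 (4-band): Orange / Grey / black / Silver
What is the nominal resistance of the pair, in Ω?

45938 Ω

R1: yellow, green, white → 459; red ×10^2 → 45900 Ω.
R2: orange, grey → 38; black ×1 → 38 Ω.
Series: 45900 + 38 = 45938 Ω.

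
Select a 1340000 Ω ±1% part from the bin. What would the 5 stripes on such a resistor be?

1340000 Ω = 134 × 10^4.
1 → brown
3 → orange
4 → yellow
Multiplier 10^4 → yellow.
±1% tolerance → brown.

brown, orange, yellow, yellow, brown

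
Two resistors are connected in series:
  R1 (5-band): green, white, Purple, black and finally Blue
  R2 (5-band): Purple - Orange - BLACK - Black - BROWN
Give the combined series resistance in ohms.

1327 Ω

R1: green, white, violet → 597; black ×1 → 597 Ω.
R2: violet, orange, black → 730; black ×1 → 730 Ω.
Series: 597 + 730 = 1327 Ω.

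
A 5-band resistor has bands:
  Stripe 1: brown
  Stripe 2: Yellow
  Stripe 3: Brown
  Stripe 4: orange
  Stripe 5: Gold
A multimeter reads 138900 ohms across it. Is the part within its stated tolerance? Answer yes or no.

Brown → 1 (first significant figure)
Yellow → 4 (second significant figure)
Brown → 1 (third significant figure)
Orange → ×10^3 multiplier
Gold → ±5% tolerance
141 × 1000 = 141000 Ω
Allowed range: 133950 Ω to 148050 Ω.
138900 ohms lies inside that range.

yes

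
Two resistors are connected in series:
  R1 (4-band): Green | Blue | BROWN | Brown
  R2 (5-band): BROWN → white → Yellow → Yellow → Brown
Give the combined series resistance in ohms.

R1: green, blue → 56; brown ×10 → 560 Ω.
R2: brown, white, yellow → 194; yellow ×10^4 → 1940000 Ω.
Series: 560 + 1940000 = 1940560 Ω.

1940560 Ω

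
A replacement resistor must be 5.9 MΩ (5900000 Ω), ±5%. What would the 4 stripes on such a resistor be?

5900000 Ω = 59 × 10^5.
5 → green
9 → white
Multiplier 10^5 → green.
±5% tolerance → gold.

green, white, green, gold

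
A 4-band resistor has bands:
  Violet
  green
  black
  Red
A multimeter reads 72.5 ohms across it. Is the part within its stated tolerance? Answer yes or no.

no

Violet → 7 (first significant figure)
Green → 5 (second significant figure)
Black → ×1 multiplier
Red → ±2% tolerance
75 × 1 = 75 Ω
Allowed range: 73.5 Ω to 76.5 Ω.
72.5 ohms lies outside that range.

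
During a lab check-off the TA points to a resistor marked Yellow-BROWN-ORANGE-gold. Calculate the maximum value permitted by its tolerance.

43050 Ω

Yellow → 4 (first significant figure)
Brown → 1 (second significant figure)
Orange → ×10^3 multiplier
Gold → ±5% tolerance
41 × 1000 = 41000 Ω
Maximum = 41000 × (1 + 5/100) = 43050 Ω.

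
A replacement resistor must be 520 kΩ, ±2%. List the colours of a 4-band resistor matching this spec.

green, red, yellow, red

520000 Ω = 52 × 10^4.
5 → green
2 → red
Multiplier 10^4 → yellow.
±2% tolerance → red.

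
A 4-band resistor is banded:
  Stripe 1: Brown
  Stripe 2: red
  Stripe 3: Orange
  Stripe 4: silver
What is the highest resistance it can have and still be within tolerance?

Brown → 1 (first significant figure)
Red → 2 (second significant figure)
Orange → ×10^3 multiplier
Silver → ±10% tolerance
12 × 1000 = 12000 Ω
Highest = 12000 × (1 + 10/100) = 13200 Ω.

13200 Ω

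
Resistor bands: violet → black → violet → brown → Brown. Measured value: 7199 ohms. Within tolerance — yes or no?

Violet → 7 (first significant figure)
Black → 0 (second significant figure)
Violet → 7 (third significant figure)
Brown → ×10 multiplier
Brown → ±1% tolerance
707 × 10 = 7070 Ω
Allowed range: 6999.3 Ω to 7140.7 Ω.
7199 ohms lies outside that range.

no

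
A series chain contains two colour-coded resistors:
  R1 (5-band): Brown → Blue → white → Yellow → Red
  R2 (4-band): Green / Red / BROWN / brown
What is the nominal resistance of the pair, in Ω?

R1: brown, blue, white → 169; yellow ×10^4 → 1690000 Ω.
R2: green, red → 52; brown ×10 → 520 Ω.
Series: 1690000 + 520 = 1690520 Ω.

1690520 Ω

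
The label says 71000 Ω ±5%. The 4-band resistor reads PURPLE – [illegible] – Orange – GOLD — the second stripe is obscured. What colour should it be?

brown

71000 Ω = 71 × 10^3.
The second band gives digit 1 of the significand, and 1 is brown.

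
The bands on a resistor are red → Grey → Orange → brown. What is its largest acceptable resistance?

Red → 2 (first significant figure)
Grey → 8 (second significant figure)
Orange → ×10^3 multiplier
Brown → ±1% tolerance
28 × 1000 = 28000 Ω
Largest = 28000 × (1 + 1/100) = 28280 Ω.

28280 Ω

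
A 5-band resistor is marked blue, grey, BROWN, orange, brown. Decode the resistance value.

Blue → 6 (first significant figure)
Grey → 8 (second significant figure)
Brown → 1 (third significant figure)
Orange → ×10^3 multiplier
681 × 1000 = 681000 Ω

681000 Ω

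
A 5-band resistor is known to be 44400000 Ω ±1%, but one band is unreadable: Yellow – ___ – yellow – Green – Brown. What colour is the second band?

yellow

44400000 Ω = 444 × 10^5.
The second band gives digit 4 of the significand, and 4 is yellow.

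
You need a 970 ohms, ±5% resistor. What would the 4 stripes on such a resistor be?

970 Ω = 97 × 10^1.
9 → white
7 → violet
Multiplier 10^1 → brown.
±5% tolerance → gold.

white, violet, brown, gold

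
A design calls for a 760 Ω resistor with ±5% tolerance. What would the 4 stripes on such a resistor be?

760 Ω = 76 × 10^1.
7 → violet
6 → blue
Multiplier 10^1 → brown.
±5% tolerance → gold.

violet, blue, brown, gold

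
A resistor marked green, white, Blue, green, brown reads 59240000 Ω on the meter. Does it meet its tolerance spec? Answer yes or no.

yes

Green → 5 (first significant figure)
White → 9 (second significant figure)
Blue → 6 (third significant figure)
Green → ×10^5 multiplier
Brown → ±1% tolerance
596 × 100000 = 59600000 Ω
Allowed range: 59004000 Ω to 60196000 Ω.
59240000 Ω lies inside that range.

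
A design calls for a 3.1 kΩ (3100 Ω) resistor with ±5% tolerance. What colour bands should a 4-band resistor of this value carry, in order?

orange, brown, red, gold

3100 Ω = 31 × 10^2.
3 → orange
1 → brown
Multiplier 10^2 → red.
±5% tolerance → gold.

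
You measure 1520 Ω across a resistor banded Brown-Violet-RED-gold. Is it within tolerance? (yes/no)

no

Brown → 1 (first significant figure)
Violet → 7 (second significant figure)
Red → ×10^2 multiplier
Gold → ±5% tolerance
17 × 100 = 1700 Ω
Allowed range: 1615 Ω to 1785 Ω.
1520 Ω lies outside that range.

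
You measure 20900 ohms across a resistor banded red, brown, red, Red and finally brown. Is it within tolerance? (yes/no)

Red → 2 (first significant figure)
Brown → 1 (second significant figure)
Red → 2 (third significant figure)
Red → ×10^2 multiplier
Brown → ±1% tolerance
212 × 100 = 21200 Ω
Allowed range: 20988 Ω to 21412 Ω.
20900 ohms lies outside that range.

no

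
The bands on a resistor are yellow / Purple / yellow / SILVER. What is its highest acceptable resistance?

517000 Ω

Yellow → 4 (first significant figure)
Violet → 7 (second significant figure)
Yellow → ×10^4 multiplier
Silver → ±10% tolerance
47 × 10000 = 470000 Ω
Highest = 470000 × (1 + 10/100) = 517000 Ω.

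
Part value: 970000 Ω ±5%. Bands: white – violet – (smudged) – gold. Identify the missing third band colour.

970000 Ω = 97 × 10^4.
The third band is the multiplier, 10^4, which is yellow.

yellow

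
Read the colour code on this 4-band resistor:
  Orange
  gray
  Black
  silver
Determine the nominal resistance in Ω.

Orange → 3 (first significant figure)
Grey → 8 (second significant figure)
Black → ×1 multiplier
38 × 1 = 38 Ω

38 Ω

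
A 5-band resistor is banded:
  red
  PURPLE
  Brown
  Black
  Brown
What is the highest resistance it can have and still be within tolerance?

273.71 Ω

Red → 2 (first significant figure)
Violet → 7 (second significant figure)
Brown → 1 (third significant figure)
Black → ×1 multiplier
Brown → ±1% tolerance
271 × 1 = 271 Ω
Highest = 271 × (1 + 1/100) = 273.71 Ω.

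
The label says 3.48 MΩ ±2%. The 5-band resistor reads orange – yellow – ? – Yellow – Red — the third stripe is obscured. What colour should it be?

3480000 Ω = 348 × 10^4.
The third band gives digit 8 of the significand, and 8 is grey.

grey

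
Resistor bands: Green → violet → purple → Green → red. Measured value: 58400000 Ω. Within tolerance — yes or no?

yes

Green → 5 (first significant figure)
Violet → 7 (second significant figure)
Violet → 7 (third significant figure)
Green → ×10^5 multiplier
Red → ±2% tolerance
577 × 100000 = 57700000 Ω
Allowed range: 56546000 Ω to 58854000 Ω.
58400000 Ω lies inside that range.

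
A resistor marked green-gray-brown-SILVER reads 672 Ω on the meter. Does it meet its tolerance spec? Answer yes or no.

Green → 5 (first significant figure)
Grey → 8 (second significant figure)
Brown → ×10 multiplier
Silver → ±10% tolerance
58 × 10 = 580 Ω
Allowed range: 522 Ω to 638 Ω.
672 Ω lies outside that range.

no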